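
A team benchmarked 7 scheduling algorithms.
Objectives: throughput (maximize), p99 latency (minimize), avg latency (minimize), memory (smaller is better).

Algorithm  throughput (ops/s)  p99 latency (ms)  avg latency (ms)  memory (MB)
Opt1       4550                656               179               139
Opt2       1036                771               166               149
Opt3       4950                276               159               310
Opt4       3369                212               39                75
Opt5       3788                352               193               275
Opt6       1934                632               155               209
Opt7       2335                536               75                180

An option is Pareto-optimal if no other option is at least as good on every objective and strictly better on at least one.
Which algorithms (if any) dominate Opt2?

Opt4

Opt4: throughput 3369≥1036, p99 latency 212≤771, avg latency 39≤166, memory 75≤149 — dominates Opt2.
Others (Opt1, Opt3, Opt5, Opt6, Opt7) are each worse than Opt2 on at least one objective.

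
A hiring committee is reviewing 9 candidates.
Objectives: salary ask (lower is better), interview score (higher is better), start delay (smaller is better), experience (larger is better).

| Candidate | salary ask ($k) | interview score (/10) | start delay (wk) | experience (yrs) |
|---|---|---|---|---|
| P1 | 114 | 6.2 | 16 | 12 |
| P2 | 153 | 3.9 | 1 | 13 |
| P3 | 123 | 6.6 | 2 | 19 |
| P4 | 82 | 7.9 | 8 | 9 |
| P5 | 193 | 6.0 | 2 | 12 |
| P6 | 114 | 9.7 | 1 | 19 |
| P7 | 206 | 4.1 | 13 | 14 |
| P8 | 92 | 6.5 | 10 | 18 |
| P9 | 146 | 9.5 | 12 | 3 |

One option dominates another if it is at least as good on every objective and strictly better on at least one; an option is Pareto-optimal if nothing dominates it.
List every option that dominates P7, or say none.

P3: salary ask 123≤206, interview score 6.6≥4.1, start delay 2≤13, experience 19≥14 — dominates P7.
P6: salary ask 114≤206, interview score 9.7≥4.1, start delay 1≤13, experience 19≥14 — dominates P7.
P8: salary ask 92≤206, interview score 6.5≥4.1, start delay 10≤13, experience 18≥14 — dominates P7.
Others (P1, P2, P4, P5, P9) are each worse than P7 on at least one objective.

P3, P6, P8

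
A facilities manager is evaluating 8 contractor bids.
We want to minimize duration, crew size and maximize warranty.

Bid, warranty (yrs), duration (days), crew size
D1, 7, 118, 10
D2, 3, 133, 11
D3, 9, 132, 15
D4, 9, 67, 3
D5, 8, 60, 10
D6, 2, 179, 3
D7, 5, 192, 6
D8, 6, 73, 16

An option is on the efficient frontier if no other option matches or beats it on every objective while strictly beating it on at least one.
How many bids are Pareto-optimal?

2

D1: dominated by D4 (warranty 9≥7, duration 67≤118, crew size 3≤10).
D2: dominated by D1 (warranty 7≥3, duration 118≤133, crew size 10≤11).
D3: dominated by D4 (warranty 9≥9, duration 67≤132, crew size 3≤15).
D4: not dominated.
D5: not dominated (best duration).
D6: dominated by D4 (warranty 9≥2, duration 67≤179, crew size 3≤3).
D7: dominated by D4 (warranty 9≥5, duration 67≤192, crew size 3≤6).
D8: dominated by D4 (warranty 9≥6, duration 67≤73, crew size 3≤16).
Pareto-optimal: D4, D5 → 2.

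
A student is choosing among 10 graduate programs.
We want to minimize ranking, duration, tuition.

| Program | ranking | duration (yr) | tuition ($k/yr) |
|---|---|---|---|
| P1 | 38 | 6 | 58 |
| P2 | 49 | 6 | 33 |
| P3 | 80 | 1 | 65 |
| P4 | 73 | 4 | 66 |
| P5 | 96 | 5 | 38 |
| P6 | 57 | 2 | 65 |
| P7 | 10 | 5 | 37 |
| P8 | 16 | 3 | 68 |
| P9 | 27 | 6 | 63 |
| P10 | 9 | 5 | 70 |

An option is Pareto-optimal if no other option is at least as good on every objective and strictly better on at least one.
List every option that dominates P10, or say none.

P1: worse on ranking (38 vs 9).
P2: worse on ranking (49 vs 9).
P3: worse on ranking (80 vs 9).
P4: worse on ranking (73 vs 9).
P5: worse on ranking (96 vs 9).
P6: worse on ranking (57 vs 9).
P7: worse on ranking (10 vs 9).
P8: worse on ranking (16 vs 9).
P9: worse on ranking (27 vs 9).
No option dominates P10.

none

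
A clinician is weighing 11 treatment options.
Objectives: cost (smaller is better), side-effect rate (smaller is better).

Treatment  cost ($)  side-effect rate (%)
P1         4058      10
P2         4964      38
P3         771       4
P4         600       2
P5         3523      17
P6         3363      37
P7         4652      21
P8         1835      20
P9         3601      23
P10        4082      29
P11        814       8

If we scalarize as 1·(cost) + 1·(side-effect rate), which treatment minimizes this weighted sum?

P1: 1·4058 + 1·10 = 4068
P2: 1·4964 + 1·38 = 5002
P3: 1·771 + 1·4 = 775
P4: 1·600 + 1·2 = 602
P5: 1·3523 + 1·17 = 3540
P6: 1·3363 + 1·37 = 3400
P7: 1·4652 + 1·21 = 4673
P8: 1·1835 + 1·20 = 1855
P9: 1·3601 + 1·23 = 3624
P10: 1·4082 + 1·29 = 4111
P11: 1·814 + 1·8 = 822
Lowest: P4 at 602.

P4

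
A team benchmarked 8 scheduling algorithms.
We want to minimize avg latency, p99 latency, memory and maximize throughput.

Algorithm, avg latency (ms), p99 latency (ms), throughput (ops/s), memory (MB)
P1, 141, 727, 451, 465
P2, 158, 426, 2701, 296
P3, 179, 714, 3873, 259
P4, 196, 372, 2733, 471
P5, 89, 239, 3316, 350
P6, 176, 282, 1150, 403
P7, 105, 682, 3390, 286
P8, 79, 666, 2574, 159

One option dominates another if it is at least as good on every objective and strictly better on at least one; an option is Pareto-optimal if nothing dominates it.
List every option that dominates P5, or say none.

none

P1: worse on avg latency (141 vs 89).
P2: worse on avg latency (158 vs 89).
P3: worse on avg latency (179 vs 89).
P4: worse on avg latency (196 vs 89).
P6: worse on avg latency (176 vs 89).
P7: worse on avg latency (105 vs 89).
P8: worse on p99 latency (666 vs 239).
No option dominates P5.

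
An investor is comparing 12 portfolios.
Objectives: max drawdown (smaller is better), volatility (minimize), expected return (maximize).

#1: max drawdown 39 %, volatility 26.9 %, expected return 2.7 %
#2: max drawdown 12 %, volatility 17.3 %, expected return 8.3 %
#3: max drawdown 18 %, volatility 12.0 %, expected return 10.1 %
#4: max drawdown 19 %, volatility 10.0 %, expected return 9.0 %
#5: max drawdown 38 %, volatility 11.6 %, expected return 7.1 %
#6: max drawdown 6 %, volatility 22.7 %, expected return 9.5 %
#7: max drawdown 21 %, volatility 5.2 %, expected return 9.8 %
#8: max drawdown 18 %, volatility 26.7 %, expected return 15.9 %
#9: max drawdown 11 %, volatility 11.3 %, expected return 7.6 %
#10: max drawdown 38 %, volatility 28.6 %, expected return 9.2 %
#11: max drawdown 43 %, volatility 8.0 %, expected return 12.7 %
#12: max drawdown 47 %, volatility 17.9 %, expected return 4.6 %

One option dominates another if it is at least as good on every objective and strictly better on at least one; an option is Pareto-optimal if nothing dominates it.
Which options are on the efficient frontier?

#1: dominated by #2 (max drawdown 12≤39, volatility 17.3≤26.9, expected return 8.3≥2.7).
#2: not dominated.
#3: not dominated.
#4: not dominated.
#5: dominated by #4 (max drawdown 19≤38, volatility 10.0≤11.6, expected return 9.0≥7.1).
#6: not dominated (best max drawdown).
#7: not dominated (best volatility).
#8: not dominated (best expected return).
#9: not dominated.
#10: dominated by #3 (max drawdown 18≤38, volatility 12.0≤28.6, expected return 10.1≥9.2).
#11: not dominated.
#12: dominated by #2 (max drawdown 12≤47, volatility 17.3≤17.9, expected return 8.3≥4.6).

#2, #3, #4, #6, #7, #8, #9, #11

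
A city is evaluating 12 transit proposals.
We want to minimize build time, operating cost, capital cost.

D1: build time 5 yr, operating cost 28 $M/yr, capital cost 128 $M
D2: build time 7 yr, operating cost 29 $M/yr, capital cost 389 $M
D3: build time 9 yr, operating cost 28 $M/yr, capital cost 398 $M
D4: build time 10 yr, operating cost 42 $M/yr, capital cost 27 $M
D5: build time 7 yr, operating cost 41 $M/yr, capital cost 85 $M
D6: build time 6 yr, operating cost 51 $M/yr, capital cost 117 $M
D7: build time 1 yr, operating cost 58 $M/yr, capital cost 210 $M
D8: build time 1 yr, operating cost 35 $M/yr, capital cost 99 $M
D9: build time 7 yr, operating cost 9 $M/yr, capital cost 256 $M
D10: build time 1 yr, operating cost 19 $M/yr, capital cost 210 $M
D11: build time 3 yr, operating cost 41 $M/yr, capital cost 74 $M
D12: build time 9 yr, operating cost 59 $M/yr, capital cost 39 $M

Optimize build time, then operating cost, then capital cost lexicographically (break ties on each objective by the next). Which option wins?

First minimize build time: best is 1, kept {D7, D8, D10}.
Then minimize operating cost: best is 19, kept {D10}.

D10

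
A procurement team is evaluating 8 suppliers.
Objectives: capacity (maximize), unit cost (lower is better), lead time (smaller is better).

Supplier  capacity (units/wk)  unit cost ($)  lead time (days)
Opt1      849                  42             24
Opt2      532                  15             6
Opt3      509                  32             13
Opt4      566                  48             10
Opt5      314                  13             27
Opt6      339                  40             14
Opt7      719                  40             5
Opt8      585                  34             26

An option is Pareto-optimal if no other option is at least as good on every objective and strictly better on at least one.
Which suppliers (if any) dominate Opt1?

none

Opt2: worse on capacity (532 vs 849).
Opt3: worse on capacity (509 vs 849).
Opt4: worse on capacity (566 vs 849).
Opt5: worse on capacity (314 vs 849).
Opt6: worse on capacity (339 vs 849).
Opt7: worse on capacity (719 vs 849).
Opt8: worse on capacity (585 vs 849).
No option dominates Opt1.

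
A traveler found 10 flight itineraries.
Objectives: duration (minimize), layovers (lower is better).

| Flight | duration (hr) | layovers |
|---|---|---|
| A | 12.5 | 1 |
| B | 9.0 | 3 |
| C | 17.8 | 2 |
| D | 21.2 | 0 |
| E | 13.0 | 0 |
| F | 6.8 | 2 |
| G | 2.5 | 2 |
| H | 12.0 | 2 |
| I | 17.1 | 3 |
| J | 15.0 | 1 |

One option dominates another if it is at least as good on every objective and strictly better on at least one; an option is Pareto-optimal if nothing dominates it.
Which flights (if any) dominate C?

A, E, F, G, H, J

A: duration 12.5≤17.8, layovers 1≤2 — dominates C.
E: duration 13.0≤17.8, layovers 0≤2 — dominates C.
F: duration 6.8≤17.8, layovers 2≤2 — dominates C.
G: duration 2.5≤17.8, layovers 2≤2 — dominates C.
H: duration 12.0≤17.8, layovers 2≤2 — dominates C.
J: duration 15.0≤17.8, layovers 1≤2 — dominates C.
Others (B, D, I) are each worse than C on at least one objective.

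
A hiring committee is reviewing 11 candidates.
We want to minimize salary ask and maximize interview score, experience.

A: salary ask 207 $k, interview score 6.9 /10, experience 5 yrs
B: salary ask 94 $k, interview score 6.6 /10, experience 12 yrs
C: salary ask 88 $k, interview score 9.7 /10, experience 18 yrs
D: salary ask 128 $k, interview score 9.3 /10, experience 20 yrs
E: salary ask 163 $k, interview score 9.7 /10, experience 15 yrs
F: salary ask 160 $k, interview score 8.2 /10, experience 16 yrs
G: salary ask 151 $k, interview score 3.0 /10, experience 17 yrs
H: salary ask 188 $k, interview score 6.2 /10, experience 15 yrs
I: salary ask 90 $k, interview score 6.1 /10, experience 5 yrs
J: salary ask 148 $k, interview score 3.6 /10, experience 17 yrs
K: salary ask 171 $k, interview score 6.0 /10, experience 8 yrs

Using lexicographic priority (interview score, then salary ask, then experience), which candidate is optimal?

First maximize interview score: best is 9.7, kept {C, E}.
Then minimize salary ask: best is 88, kept {C}.

C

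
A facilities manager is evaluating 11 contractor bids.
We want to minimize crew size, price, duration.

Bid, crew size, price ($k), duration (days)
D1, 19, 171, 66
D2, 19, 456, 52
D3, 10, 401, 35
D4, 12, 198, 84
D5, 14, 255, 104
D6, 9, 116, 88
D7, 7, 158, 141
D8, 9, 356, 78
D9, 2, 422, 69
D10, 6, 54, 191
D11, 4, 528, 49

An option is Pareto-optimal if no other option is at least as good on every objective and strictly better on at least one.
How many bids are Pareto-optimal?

9

D1: not dominated.
D2: dominated by D3 (crew size 10≤19, price 401≤456, duration 35≤52).
D3: not dominated (best duration).
D4: not dominated.
D5: dominated by D4 (crew size 12≤14, price 198≤255, duration 84≤104).
D6: not dominated.
D7: not dominated.
D8: not dominated.
D9: not dominated (best crew size).
D10: not dominated (best price).
D11: not dominated.
Pareto-optimal: D1, D3, D4, D6, D7, D8, D9, D10, D11 → 9.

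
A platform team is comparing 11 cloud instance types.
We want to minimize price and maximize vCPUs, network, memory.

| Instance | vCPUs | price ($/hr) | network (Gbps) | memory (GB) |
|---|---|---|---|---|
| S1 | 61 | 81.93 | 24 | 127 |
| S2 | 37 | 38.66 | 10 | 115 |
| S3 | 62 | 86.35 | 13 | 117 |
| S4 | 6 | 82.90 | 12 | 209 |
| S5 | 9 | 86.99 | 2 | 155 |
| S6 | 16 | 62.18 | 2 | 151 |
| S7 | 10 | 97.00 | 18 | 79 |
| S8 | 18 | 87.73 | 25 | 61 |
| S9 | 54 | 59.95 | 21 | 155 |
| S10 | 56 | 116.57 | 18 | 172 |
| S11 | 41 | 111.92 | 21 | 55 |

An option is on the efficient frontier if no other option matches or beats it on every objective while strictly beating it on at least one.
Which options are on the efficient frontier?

S1, S2, S3, S4, S8, S9, S10

S1: not dominated.
S2: not dominated (best price).
S3: not dominated (best vCPUs).
S4: not dominated (best memory).
S5: dominated by S9 (vCPUs 54≥9, price 59.95≤86.99, network 21≥2, memory 155≥155).
S6: dominated by S9 (vCPUs 54≥16, price 59.95≤62.18, network 21≥2, memory 155≥151).
S7: dominated by S1 (vCPUs 61≥10, price 81.93≤97.00, network 24≥18, memory 127≥79).
S8: not dominated (best network).
S9: not dominated.
S10: not dominated.
S11: dominated by S1 (vCPUs 61≥41, price 81.93≤111.92, network 24≥21, memory 127≥55).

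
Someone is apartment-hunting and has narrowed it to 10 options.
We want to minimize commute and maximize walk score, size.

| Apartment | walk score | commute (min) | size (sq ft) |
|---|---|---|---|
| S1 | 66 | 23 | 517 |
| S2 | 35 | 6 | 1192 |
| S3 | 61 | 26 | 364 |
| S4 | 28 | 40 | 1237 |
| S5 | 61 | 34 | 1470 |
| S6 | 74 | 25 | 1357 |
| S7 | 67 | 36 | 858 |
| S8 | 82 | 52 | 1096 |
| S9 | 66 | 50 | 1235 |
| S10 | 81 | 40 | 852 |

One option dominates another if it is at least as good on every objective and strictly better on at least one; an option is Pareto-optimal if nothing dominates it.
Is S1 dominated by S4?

S4 vs S1: S4 is worse on walk score (28 vs 66), so it does not dominate S1.

No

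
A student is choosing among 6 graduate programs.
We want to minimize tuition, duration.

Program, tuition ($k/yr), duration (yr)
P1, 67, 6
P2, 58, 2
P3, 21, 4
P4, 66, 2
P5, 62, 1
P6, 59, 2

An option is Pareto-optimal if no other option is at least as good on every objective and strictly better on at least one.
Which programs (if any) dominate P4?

P2: tuition 58≤66, duration 2≤2 — dominates P4.
P5: tuition 62≤66, duration 1≤2 — dominates P4.
P6: tuition 59≤66, duration 2≤2 — dominates P4.
Others (P1, P3) are each worse than P4 on at least one objective.

P2, P5, P6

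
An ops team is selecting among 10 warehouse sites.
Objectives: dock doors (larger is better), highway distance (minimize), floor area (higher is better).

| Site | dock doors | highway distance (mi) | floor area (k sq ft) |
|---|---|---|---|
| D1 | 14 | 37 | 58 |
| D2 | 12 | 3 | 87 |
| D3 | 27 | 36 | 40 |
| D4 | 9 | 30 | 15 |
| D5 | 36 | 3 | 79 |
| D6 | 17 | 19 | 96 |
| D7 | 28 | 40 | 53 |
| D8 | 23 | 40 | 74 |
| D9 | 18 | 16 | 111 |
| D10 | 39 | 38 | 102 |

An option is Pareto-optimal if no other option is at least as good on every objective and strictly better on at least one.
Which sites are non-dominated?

D2, D5, D9, D10

D1: dominated by D5 (dock doors 36≥14, highway distance 3≤37, floor area 79≥58).
D2: not dominated.
D3: dominated by D5 (dock doors 36≥27, highway distance 3≤36, floor area 79≥40).
D4: dominated by D2 (dock doors 12≥9, highway distance 3≤30, floor area 87≥15).
D5: not dominated.
D6: dominated by D9 (dock doors 18≥17, highway distance 16≤19, floor area 111≥96).
D7: dominated by D5 (dock doors 36≥28, highway distance 3≤40, floor area 79≥53).
D8: dominated by D5 (dock doors 36≥23, highway distance 3≤40, floor area 79≥74).
D9: not dominated (best floor area).
D10: not dominated (best dock doors).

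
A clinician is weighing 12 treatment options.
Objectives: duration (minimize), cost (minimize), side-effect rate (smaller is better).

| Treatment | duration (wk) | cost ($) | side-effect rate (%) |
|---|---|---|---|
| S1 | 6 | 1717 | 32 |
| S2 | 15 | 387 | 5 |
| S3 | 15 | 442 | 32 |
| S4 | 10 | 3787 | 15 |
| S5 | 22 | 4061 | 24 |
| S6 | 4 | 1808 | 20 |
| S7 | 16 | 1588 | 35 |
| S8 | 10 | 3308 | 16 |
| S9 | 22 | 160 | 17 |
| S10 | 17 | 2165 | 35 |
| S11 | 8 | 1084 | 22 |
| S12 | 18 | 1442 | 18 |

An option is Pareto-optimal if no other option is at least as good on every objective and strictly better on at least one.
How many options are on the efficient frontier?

7

S1: not dominated.
S2: not dominated (best side-effect rate).
S3: dominated by S2 (duration 15≤15, cost 387≤442, side-effect rate 5≤32).
S4: not dominated.
S5: dominated by S2 (duration 15≤22, cost 387≤4061, side-effect rate 5≤24).
S6: not dominated (best duration).
S7: dominated by S2 (duration 15≤16, cost 387≤1588, side-effect rate 5≤35).
S8: not dominated.
S9: not dominated (best cost).
S10: dominated by S1 (duration 6≤17, cost 1717≤2165, side-effect rate 32≤35).
S11: not dominated.
S12: dominated by S2 (duration 15≤18, cost 387≤1442, side-effect rate 5≤18).
Pareto-optimal: S1, S2, S4, S6, S8, S9, S11 → 7.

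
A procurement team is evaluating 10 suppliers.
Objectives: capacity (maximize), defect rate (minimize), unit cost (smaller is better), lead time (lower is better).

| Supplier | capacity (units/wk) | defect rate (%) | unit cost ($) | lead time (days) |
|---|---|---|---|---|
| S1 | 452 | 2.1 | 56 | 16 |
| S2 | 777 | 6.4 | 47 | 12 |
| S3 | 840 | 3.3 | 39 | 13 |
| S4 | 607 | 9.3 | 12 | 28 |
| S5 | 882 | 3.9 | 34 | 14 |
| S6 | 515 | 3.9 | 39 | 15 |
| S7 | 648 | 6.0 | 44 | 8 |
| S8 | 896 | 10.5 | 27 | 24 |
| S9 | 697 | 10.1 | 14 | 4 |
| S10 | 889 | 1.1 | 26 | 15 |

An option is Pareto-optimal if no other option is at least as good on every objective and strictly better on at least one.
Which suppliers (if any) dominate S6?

S3, S5, S10

S3: capacity 840≥515, defect rate 3.3≤3.9, unit cost 39≤39, lead time 13≤15 — dominates S6.
S5: capacity 882≥515, defect rate 3.9≤3.9, unit cost 34≤39, lead time 14≤15 — dominates S6.
S10: capacity 889≥515, defect rate 1.1≤3.9, unit cost 26≤39, lead time 15≤15 — dominates S6.
Others (S1, S2, S4, S7, S8, S9) are each worse than S6 on at least one objective.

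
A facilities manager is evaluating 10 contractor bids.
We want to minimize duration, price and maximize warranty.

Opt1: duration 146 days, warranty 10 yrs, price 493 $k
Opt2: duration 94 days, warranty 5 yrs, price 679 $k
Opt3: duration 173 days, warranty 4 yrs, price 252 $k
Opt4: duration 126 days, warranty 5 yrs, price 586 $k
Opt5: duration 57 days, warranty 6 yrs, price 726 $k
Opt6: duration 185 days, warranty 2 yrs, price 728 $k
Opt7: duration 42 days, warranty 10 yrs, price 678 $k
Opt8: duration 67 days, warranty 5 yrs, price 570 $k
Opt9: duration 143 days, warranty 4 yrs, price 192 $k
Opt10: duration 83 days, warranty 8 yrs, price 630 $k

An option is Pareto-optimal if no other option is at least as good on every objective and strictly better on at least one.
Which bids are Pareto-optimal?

Opt1, Opt7, Opt8, Opt9, Opt10

Opt1: not dominated.
Opt2: dominated by Opt7 (duration 42≤94, warranty 10≥5, price 678≤679).
Opt3: dominated by Opt9 (duration 143≤173, warranty 4≥4, price 192≤252).
Opt4: dominated by Opt8 (duration 67≤126, warranty 5≥5, price 570≤586).
Opt5: dominated by Opt7 (duration 42≤57, warranty 10≥6, price 678≤726).
Opt6: dominated by Opt1 (duration 146≤185, warranty 10≥2, price 493≤728).
Opt7: not dominated (best duration).
Opt8: not dominated.
Opt9: not dominated (best price).
Opt10: not dominated.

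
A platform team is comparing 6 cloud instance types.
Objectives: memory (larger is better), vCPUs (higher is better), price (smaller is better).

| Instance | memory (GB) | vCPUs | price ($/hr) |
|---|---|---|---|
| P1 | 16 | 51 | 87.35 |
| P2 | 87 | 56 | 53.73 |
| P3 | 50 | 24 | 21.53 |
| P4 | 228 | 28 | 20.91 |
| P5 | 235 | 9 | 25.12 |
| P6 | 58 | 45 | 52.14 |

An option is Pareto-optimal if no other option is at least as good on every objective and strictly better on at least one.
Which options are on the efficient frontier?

P2, P4, P5, P6

P1: dominated by P2 (memory 87≥16, vCPUs 56≥51, price 53.73≤87.35).
P2: not dominated (best vCPUs).
P3: dominated by P4 (memory 228≥50, vCPUs 28≥24, price 20.91≤21.53).
P4: not dominated (best price).
P5: not dominated (best memory).
P6: not dominated.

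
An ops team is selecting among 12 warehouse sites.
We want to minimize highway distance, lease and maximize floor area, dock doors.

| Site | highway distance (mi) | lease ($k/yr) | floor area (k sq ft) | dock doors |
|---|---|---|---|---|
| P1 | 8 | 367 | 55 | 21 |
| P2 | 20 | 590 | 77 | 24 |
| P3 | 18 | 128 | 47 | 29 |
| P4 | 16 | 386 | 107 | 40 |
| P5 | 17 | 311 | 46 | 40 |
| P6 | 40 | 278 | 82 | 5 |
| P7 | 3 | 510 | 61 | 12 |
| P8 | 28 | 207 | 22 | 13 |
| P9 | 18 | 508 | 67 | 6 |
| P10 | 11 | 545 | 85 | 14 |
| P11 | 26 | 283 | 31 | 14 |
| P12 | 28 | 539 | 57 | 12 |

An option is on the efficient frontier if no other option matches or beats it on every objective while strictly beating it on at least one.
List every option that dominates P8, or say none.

P3

P3: highway distance 18≤28, lease 128≤207, floor area 47≥22, dock doors 29≥13 — dominates P8.
Others (P1, P2, P4, P5, P6, P7, P9, P10, P11, P12) are each worse than P8 on at least one objective.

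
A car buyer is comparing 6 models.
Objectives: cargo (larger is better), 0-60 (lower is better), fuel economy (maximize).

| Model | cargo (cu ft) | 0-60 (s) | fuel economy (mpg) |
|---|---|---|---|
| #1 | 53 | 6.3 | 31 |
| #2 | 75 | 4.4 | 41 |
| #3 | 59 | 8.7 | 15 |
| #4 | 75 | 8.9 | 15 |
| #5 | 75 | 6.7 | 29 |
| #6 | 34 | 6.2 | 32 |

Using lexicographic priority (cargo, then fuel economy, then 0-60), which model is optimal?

#2

First maximize cargo: best is 75, kept {#2, #4, #5}.
Then maximize fuel economy: best is 41, kept {#2}.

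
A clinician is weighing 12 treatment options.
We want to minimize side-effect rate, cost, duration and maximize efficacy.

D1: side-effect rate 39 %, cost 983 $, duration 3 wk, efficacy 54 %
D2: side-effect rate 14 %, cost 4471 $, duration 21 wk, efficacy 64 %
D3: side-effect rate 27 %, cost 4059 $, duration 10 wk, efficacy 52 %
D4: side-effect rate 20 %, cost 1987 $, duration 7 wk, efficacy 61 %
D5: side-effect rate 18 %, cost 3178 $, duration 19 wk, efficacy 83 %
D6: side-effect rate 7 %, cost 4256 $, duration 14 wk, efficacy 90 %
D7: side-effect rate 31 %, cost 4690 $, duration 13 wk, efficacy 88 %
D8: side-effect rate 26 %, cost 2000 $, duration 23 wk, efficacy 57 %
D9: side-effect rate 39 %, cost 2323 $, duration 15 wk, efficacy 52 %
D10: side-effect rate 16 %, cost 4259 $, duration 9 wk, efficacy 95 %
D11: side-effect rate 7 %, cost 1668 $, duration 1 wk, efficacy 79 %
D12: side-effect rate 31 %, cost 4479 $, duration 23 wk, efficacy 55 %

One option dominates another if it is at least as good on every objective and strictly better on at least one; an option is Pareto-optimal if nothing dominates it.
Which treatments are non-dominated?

D1: not dominated (best cost).
D2: dominated by D6 (side-effect rate 7≤14, cost 4256≤4471, duration 14≤21, efficacy 90≥64).
D3: dominated by D4 (side-effect rate 20≤27, cost 1987≤4059, duration 7≤10, efficacy 61≥52).
D4: dominated by D11 (side-effect rate 7≤20, cost 1668≤1987, duration 1≤7, efficacy 79≥61).
D5: not dominated.
D6: not dominated.
D7: dominated by D10 (side-effect rate 16≤31, cost 4259≤4690, duration 9≤13, efficacy 95≥88).
D8: dominated by D4 (side-effect rate 20≤26, cost 1987≤2000, duration 7≤23, efficacy 61≥57).
D9: dominated by D1 (side-effect rate 39≤39, cost 983≤2323, duration 3≤15, efficacy 54≥52).
D10: not dominated (best efficacy).
D11: not dominated (best duration).
D12: dominated by D2 (side-effect rate 14≤31, cost 4471≤4479, duration 21≤23, efficacy 64≥55).

D1, D5, D6, D10, D11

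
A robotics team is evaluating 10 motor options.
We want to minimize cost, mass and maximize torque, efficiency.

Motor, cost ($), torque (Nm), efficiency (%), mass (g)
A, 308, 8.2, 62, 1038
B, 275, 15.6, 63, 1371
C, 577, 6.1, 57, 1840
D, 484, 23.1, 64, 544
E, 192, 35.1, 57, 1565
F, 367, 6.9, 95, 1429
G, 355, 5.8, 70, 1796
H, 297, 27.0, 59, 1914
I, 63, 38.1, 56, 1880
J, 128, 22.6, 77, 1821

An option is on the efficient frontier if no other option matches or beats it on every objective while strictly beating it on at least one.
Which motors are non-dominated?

A, B, D, E, F, G, H, I, J

A: not dominated.
B: not dominated.
C: dominated by A (cost 308≤577, torque 8.2≥6.1, efficiency 62≥57, mass 1038≤1840).
D: not dominated (best mass).
E: not dominated.
F: not dominated (best efficiency).
G: not dominated.
H: not dominated.
I: not dominated (best cost).
J: not dominated.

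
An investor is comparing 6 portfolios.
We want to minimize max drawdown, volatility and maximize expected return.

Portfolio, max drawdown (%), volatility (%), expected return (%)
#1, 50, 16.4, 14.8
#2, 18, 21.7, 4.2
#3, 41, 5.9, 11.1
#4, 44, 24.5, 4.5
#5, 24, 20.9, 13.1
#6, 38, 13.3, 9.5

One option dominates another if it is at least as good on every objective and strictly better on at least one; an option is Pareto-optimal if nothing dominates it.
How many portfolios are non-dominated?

5

#1: not dominated (best expected return).
#2: not dominated (best max drawdown).
#3: not dominated (best volatility).
#4: dominated by #3 (max drawdown 41≤44, volatility 5.9≤24.5, expected return 11.1≥4.5).
#5: not dominated.
#6: not dominated.
Pareto-optimal: #1, #2, #3, #5, #6 → 5.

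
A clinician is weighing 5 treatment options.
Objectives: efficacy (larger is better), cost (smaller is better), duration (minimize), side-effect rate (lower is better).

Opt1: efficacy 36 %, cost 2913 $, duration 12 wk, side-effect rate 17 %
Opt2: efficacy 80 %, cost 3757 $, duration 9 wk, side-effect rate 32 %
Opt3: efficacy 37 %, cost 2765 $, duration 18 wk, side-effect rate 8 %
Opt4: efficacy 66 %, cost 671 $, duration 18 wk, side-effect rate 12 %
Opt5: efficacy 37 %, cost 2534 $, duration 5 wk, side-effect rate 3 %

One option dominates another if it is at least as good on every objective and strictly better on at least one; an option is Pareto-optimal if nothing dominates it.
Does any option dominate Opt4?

Opt1: worse on efficacy (36 vs 66).
Opt2: worse on cost (3757 vs 671).
Opt3: worse on efficacy (37 vs 66).
Opt5: worse on efficacy (37 vs 66).
No option is at least as good as Opt4 on every objective and strictly better on one.

No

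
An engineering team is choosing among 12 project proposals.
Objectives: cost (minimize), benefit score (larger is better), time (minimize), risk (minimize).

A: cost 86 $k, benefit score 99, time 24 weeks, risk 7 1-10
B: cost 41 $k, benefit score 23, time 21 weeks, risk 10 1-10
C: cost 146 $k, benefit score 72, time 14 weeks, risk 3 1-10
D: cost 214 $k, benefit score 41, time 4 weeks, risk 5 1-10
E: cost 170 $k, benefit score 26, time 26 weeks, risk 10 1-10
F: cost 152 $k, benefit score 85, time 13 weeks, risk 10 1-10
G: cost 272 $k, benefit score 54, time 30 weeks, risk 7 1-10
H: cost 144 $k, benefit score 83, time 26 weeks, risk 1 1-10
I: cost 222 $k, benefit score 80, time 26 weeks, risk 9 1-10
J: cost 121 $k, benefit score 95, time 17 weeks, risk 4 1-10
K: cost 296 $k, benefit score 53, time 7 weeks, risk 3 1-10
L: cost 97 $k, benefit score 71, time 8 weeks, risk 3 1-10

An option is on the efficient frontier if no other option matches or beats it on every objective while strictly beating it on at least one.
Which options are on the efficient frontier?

A: not dominated (best benefit score).
B: not dominated (best cost).
C: not dominated.
D: not dominated (best time).
E: dominated by A (cost 86≤170, benefit score 99≥26, time 24≤26, risk 7≤10).
F: not dominated.
G: dominated by A (cost 86≤272, benefit score 99≥54, time 24≤30, risk 7≤7).
H: not dominated (best risk).
I: dominated by A (cost 86≤222, benefit score 99≥80, time 24≤26, risk 7≤9).
J: not dominated.
K: not dominated.
L: not dominated.

A, B, C, D, F, H, J, K, L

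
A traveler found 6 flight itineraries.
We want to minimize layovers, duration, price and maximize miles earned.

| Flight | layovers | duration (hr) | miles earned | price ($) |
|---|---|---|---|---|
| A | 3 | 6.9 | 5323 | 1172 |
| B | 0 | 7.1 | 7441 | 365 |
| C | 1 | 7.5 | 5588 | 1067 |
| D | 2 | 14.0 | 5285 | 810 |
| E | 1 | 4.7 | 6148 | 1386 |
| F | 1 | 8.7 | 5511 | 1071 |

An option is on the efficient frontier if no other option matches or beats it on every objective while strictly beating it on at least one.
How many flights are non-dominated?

3

A: not dominated.
B: not dominated (best layovers).
C: dominated by B (layovers 0≤1, duration 7.1≤7.5, miles earned 7441≥5588, price 365≤1067).
D: dominated by B (layovers 0≤2, duration 7.1≤14.0, miles earned 7441≥5285, price 365≤810).
E: not dominated (best duration).
F: dominated by B (layovers 0≤1, duration 7.1≤8.7, miles earned 7441≥5511, price 365≤1071).
Pareto-optimal: A, B, E → 3.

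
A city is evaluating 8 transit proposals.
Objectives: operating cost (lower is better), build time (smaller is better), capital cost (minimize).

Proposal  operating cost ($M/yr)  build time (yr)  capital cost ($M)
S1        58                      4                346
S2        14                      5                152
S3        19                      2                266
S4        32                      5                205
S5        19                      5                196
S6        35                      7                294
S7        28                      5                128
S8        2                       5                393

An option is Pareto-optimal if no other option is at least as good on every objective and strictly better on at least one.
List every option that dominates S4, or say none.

S2: operating cost 14≤32, build time 5≤5, capital cost 152≤205 — dominates S4.
S5: operating cost 19≤32, build time 5≤5, capital cost 196≤205 — dominates S4.
S7: operating cost 28≤32, build time 5≤5, capital cost 128≤205 — dominates S4.
Others (S1, S3, S6, S8) are each worse than S4 on at least one objective.

S2, S5, S7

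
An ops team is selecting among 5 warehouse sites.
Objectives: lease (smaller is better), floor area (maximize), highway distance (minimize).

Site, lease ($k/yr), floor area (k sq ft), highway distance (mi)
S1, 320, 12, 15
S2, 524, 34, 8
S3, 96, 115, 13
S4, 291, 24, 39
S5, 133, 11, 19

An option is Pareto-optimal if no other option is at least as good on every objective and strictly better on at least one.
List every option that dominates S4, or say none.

S3: lease 96≤291, floor area 115≥24, highway distance 13≤39 — dominates S4.
Others (S1, S2, S5) are each worse than S4 on at least one objective.

S3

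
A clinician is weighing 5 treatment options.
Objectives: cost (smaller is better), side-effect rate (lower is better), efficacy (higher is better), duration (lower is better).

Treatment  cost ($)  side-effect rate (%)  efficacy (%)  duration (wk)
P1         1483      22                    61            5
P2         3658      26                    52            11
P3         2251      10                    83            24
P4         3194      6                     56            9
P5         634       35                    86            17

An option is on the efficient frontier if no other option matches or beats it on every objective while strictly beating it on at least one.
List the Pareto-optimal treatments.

P1, P3, P4, P5

P1: not dominated (best duration).
P2: dominated by P1 (cost 1483≤3658, side-effect rate 22≤26, efficacy 61≥52, duration 5≤11).
P3: not dominated.
P4: not dominated (best side-effect rate).
P5: not dominated (best cost).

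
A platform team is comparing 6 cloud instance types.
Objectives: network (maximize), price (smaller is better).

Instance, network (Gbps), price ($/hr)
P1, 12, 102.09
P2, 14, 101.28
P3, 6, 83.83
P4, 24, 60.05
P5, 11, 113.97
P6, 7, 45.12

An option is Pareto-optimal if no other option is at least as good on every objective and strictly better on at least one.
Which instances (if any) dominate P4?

none

P1: worse on network (12 vs 24).
P2: worse on network (14 vs 24).
P3: worse on network (6 vs 24).
P5: worse on network (11 vs 24).
P6: worse on network (7 vs 24).
No option dominates P4.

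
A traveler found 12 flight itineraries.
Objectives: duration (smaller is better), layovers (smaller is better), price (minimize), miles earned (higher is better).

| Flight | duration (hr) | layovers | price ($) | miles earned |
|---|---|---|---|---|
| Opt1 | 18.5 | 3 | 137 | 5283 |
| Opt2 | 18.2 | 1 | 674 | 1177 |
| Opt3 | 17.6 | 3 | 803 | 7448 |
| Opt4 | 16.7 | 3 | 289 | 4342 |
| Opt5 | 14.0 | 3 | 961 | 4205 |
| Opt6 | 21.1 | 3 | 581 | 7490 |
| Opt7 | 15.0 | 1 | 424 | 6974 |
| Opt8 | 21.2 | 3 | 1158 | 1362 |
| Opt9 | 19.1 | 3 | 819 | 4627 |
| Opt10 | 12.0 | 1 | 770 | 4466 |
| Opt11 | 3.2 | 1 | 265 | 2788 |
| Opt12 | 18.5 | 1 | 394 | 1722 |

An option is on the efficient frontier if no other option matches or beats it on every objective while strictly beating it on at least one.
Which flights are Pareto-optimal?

Opt1, Opt3, Opt4, Opt6, Opt7, Opt10, Opt11

Opt1: not dominated (best price).
Opt2: dominated by Opt7 (duration 15.0≤18.2, layovers 1≤1, price 424≤674, miles earned 6974≥1177).
Opt3: not dominated.
Opt4: not dominated.
Opt5: dominated by Opt10 (duration 12.0≤14.0, layovers 1≤3, price 770≤961, miles earned 4466≥4205).
Opt6: not dominated (best miles earned).
Opt7: not dominated.
Opt8: dominated by Opt1 (duration 18.5≤21.2, layovers 3≤3, price 137≤1158, miles earned 5283≥1362).
Opt9: dominated by Opt1 (duration 18.5≤19.1, layovers 3≤3, price 137≤819, miles earned 5283≥4627).
Opt10: not dominated.
Opt11: not dominated (best duration).
Opt12: dominated by Opt11 (duration 3.2≤18.5, layovers 1≤1, price 265≤394, miles earned 2788≥1722).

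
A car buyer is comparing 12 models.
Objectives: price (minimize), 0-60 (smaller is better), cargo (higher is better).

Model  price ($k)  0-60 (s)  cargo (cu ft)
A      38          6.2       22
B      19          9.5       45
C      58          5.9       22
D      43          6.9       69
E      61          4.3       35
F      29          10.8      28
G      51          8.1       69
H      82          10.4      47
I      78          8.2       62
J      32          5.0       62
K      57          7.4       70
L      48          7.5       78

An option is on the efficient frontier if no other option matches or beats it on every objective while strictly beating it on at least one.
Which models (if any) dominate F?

B: price 19≤29, 0-60 9.5≤10.8, cargo 45≥28 — dominates F.
Others (A, C, D, E, G, H, I, J, K, L) are each worse than F on at least one objective.

B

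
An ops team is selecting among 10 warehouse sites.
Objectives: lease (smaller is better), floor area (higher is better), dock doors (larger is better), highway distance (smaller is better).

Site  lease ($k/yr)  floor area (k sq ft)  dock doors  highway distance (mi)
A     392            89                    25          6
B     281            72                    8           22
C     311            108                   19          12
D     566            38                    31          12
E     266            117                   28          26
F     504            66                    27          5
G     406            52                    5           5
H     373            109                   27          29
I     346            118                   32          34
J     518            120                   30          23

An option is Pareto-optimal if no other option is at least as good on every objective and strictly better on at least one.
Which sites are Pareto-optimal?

A: not dominated.
B: not dominated.
C: not dominated.
D: not dominated.
E: not dominated (best lease).
F: not dominated.
G: not dominated.
H: dominated by E (lease 266≤373, floor area 117≥109, dock doors 28≥27, highway distance 26≤29).
I: not dominated (best dock doors).
J: not dominated (best floor area).

A, B, C, D, E, F, G, I, J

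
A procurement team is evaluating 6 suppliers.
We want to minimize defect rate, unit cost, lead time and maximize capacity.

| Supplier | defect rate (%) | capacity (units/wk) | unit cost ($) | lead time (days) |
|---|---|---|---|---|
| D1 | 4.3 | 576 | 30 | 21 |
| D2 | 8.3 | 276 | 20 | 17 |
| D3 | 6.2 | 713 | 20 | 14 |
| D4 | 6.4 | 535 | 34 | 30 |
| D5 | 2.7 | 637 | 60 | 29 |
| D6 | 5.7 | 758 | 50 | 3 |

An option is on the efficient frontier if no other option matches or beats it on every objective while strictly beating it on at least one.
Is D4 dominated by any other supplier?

D1 vs D4: defect rate 4.3≤6.4, capacity 576≥535, unit cost 30≤34, lead time 21≤30 — D1 is at least as good on every objective and strictly better on at least one, so D1 dominates D4.

Yes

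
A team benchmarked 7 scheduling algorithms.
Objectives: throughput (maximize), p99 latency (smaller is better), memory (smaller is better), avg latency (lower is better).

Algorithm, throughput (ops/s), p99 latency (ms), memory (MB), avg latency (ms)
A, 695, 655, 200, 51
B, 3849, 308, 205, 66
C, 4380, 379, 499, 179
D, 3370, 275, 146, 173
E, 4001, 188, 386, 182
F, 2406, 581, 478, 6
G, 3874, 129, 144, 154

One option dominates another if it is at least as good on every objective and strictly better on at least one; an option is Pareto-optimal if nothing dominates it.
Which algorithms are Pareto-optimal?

A: not dominated.
B: not dominated.
C: not dominated (best throughput).
D: dominated by G (throughput 3874≥3370, p99 latency 129≤275, memory 144≤146, avg latency 154≤173).
E: not dominated.
F: not dominated (best avg latency).
G: not dominated (best p99 latency).

A, B, C, E, F, G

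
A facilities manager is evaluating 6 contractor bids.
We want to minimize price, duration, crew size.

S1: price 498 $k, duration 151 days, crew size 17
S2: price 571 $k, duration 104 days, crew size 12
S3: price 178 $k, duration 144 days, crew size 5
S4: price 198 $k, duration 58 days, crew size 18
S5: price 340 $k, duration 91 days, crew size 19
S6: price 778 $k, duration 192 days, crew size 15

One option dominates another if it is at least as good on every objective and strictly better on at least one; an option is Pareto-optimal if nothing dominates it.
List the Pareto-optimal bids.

S1: dominated by S3 (price 178≤498, duration 144≤151, crew size 5≤17).
S2: not dominated.
S3: not dominated (best price).
S4: not dominated (best duration).
S5: dominated by S4 (price 198≤340, duration 58≤91, crew size 18≤19).
S6: dominated by S2 (price 571≤778, duration 104≤192, crew size 12≤15).

S2, S3, S4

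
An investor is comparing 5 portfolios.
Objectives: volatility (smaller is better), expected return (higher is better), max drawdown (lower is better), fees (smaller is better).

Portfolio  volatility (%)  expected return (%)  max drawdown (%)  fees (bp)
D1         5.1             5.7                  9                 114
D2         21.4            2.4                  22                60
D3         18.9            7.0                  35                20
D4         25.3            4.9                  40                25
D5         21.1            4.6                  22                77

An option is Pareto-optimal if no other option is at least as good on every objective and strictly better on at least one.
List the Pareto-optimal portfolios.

D1, D2, D3, D5

D1: not dominated (best volatility).
D2: not dominated.
D3: not dominated (best expected return).
D4: dominated by D3 (volatility 18.9≤25.3, expected return 7.0≥4.9, max drawdown 35≤40, fees 20≤25).
D5: not dominated.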